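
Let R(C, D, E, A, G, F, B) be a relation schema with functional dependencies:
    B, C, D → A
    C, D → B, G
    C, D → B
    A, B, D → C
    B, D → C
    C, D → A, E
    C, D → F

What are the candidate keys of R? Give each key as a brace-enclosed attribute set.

{B, D}, {C, D}

No FD produces {D}, so it must be in every candidate key.
{B, D}⁺ = {A, B, C, D, E, F, G}, which is every attribute, so {B, D} is a candidate key.
{C, D}⁺ = {A, B, C, D, E, F, G}, which is every attribute, so {C, D} is a candidate key.
These are minimal and exhaustive — every other superkey contains one of them.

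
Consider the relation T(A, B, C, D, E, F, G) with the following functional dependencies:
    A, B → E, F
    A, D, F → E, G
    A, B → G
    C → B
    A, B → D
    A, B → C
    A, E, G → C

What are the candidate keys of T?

{A, B}, {A, C}, {A, D, F}, {A, E, G}

No FD produces {A}, so it must be in every candidate key.
{A, B} is a candidate key since {A, B}⁺ = {A, B, C, D, E, F, G} covers every attribute.
{A, C} is a candidate key since {A, C}⁺ = {A, B, C, D, E, F, G} covers every attribute.
{A, D, F} is a candidate key since {A, D, F}⁺ = {A, B, C, D, E, F, G} covers every attribute.
{A, E, G} is a candidate key since {A, E, G}⁺ = {A, B, C, D, E, F, G} covers every attribute.
These are minimal and exhaustive — every other superkey contains one of them.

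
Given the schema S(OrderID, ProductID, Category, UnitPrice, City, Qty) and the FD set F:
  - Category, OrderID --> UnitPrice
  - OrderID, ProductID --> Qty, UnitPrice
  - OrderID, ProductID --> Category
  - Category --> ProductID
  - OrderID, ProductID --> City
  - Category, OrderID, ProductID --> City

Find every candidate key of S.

{Category, OrderID}, {OrderID, ProductID}

No FD produces {OrderID}, so it must be in every candidate key.
{Category, OrderID}⁺ = {Category, City, OrderID, ProductID, Qty, UnitPrice}, which is every attribute, so {Category, OrderID} is a candidate key.
{OrderID, ProductID}⁺ = {Category, City, OrderID, ProductID, Qty, UnitPrice}, which is every attribute, so {OrderID, ProductID} is a candidate key.
These are minimal and exhaustive — every other superkey contains one of them.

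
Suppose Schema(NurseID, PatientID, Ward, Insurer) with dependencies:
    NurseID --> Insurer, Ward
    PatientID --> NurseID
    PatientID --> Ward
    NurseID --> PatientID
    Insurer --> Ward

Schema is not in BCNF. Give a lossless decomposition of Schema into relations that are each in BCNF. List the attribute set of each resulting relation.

Candidate keys of the original relation: {NurseID}, {PatientID}.
{Insurer, NurseID, PatientID, Ward}: {Insurer} determines {Insurer, Ward} here but is not a superkey — split on Insurer --> Ward, giving {Insurer, Ward} and {Insurer, NurseID, PatientID}.
{Insurer, Ward}: every determinant is a superkey — BCNF.
{Insurer, NurseID, PatientID}: every determinant is a superkey — BCNF.

{Insurer, NurseID, PatientID}; {Insurer, Ward}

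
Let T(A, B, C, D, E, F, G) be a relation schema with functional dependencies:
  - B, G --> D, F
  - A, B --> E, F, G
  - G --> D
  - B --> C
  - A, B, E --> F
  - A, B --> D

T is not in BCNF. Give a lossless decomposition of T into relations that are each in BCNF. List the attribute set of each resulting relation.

{A, B, E, G}; {B, C}; {B, F, G}; {D, G}

Candidate key of the original relation: {A, B}.
{A, B, C, D, E, F, G}: {B, G} determines {B, C, D, F, G} here but is not a superkey — split on B, G --> C, D, F, giving {B, C, D, F, G} and {A, B, E, G}.
{B, C, D, F, G}: {G} determines {D, G} here but is not a superkey — split on G --> D, giving {D, G} and {B, C, F, G}.
{D, G} is in BCNF.
{B, C, F, G}: {B} determines {B, C} here but is not a superkey — split on B --> C, giving {B, C} and {B, F, G}.
{B, C} is in BCNF.
{B, F, G} is in BCNF.
{A, B, E, G} is in BCNF.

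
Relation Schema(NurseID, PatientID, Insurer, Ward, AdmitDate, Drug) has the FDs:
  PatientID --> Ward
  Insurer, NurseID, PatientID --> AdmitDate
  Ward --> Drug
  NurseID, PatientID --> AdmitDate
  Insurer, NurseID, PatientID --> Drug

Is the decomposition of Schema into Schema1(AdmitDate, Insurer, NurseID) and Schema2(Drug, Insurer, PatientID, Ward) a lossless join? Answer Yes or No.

No

The shared attributes are {Insurer} and {Insurer}⁺ = {Insurer}.
Neither Schema1 nor Schema2 is contained in that closure, so the decomposition is lossy.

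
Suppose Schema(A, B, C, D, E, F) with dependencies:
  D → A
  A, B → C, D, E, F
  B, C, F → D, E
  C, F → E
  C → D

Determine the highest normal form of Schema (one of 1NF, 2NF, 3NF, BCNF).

2NF

Candidate keys: {A, B}, {B, C}, {B, D}. Prime attributes: {A, B, C, D}.
D → A breaks BCNF: {D}⁺ = {A, D}, so {D} is not a superkey.
C, F → E has non-prime {E} on the right and a non-superkey on the left, so 3NF fails.
Checking every proper subset of each key, none determines a non-prime attribute — 2NF is satisfied.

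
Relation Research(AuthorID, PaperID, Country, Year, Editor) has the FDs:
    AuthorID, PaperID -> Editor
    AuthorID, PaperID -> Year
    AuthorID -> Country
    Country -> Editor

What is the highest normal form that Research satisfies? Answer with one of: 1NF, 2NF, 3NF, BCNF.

Candidate key: {AuthorID, PaperID}. Prime attributes: {AuthorID, PaperID}.
For AuthorID -> Country we have {AuthorID}⁺ = {AuthorID, Country, Editor}; {AuthorID} is not a superkey, so BCNF fails.
AuthorID -> Country has non-prime {Country} on the right and a non-superkey on the left, so 3NF fails.
Since {AuthorID} ⊂ {AuthorID, PaperID} and {AuthorID}⁺ ⊇ {Country, Editor} with {Country, Editor} non-prime, there is a partial dependency; 2NF fails.

1NF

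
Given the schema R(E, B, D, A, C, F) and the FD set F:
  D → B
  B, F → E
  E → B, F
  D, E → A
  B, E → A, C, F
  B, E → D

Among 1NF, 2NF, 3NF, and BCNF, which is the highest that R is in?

3NF

Candidate keys: {B, F}, {D, F}, {E}. Prime attributes: {B, D, E, F}.
For D → B we have {D}⁺ = {B, D}; {D} is not a superkey, so BCNF fails.
Since {B} ⊆ prime attributes and every other non-superkey FD also has a prime right side, the schema is in 3NF.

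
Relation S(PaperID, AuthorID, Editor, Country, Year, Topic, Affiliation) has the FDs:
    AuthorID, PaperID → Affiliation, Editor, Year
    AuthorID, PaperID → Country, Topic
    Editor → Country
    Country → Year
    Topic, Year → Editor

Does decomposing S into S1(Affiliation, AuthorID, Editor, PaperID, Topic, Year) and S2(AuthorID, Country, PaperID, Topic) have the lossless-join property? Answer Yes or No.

The shared attributes are {AuthorID, PaperID, Topic} and {AuthorID, PaperID, Topic}⁺ = {Affiliation, AuthorID, Country, Editor, PaperID, Topic, Year}.
Since S1 ⊆ {Affiliation, AuthorID, Country, Editor, PaperID, Topic, Year}, the intersection is a superkey of S1; the decomposition is lossless.

Yes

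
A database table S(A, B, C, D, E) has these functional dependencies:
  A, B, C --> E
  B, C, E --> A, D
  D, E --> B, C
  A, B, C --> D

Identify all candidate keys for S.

{A, B, C}, {B, C, E}, {D, E}

{D, E}⁺ = {A, B, C, D, E}, which is every attribute, so {D, E} is a candidate key.
{A, B, C}⁺ = {A, B, C, D, E}, which is every attribute, so {A, B, C} is a candidate key.
{B, C, E}⁺ = {A, B, C, D, E}, which is every attribute, so {B, C, E} is a candidate key.
These are minimal and exhaustive — every other superkey contains one of them.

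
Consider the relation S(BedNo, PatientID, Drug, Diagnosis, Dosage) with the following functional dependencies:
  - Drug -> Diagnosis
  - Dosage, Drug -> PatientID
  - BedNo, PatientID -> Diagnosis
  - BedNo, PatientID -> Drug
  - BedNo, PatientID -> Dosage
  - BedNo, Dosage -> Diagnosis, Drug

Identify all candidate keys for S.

{BedNo, Dosage}, {BedNo, PatientID}

{BedNo} never appears on the right of any FD, so every key must include it.
{BedNo, Dosage}⁺ = {BedNo, Diagnosis, Dosage, Drug, PatientID} — all of the relation — so {BedNo, Dosage} is a candidate key.
{BedNo, PatientID}⁺ = {BedNo, Diagnosis, Dosage, Drug, PatientID} — all of the relation — so {BedNo, PatientID} is a candidate key.
No proper subset of any of these is a key, and no other minimal superkey exists.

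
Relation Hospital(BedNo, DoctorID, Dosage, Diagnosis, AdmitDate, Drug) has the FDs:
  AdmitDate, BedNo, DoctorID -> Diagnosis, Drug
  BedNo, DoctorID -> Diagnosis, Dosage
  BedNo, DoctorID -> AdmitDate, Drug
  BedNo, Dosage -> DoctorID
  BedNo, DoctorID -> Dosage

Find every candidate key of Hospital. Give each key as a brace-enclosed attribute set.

Attributes never on any right-hand side: {BedNo} — every candidate key must contain it.
{BedNo, DoctorID}⁺ = {AdmitDate, BedNo, Diagnosis, DoctorID, Dosage, Drug} — all of the relation — so {BedNo, DoctorID} is a candidate key.
{BedNo, Dosage}⁺ = {AdmitDate, BedNo, Diagnosis, DoctorID, Dosage, Drug} — all of the relation — so {BedNo, Dosage} is a candidate key.
Any other superkey properly contains one of these, so there are no further candidate keys.

{BedNo, DoctorID}, {BedNo, Dosage}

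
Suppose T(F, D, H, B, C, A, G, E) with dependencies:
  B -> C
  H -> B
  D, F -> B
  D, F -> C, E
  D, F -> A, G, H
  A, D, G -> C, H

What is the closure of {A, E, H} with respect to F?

Start with {A, E, H}.
H -> B applies; add {B} → now {A, B, E, H}.
B -> C applies; add {C} → now {A, B, C, E, H}.
No further FD applies.

{A, B, C, E, H}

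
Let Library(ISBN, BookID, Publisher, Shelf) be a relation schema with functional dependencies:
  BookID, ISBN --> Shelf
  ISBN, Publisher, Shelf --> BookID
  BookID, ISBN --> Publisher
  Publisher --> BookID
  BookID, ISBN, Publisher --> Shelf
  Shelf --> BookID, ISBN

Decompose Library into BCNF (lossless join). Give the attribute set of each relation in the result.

Candidate keys of the original relation: {BookID, ISBN}, {ISBN, Publisher}, {Shelf}.
Within {BookID, ISBN, Publisher, Shelf}: {Publisher}⁺ ∩ {BookID, ISBN, Publisher, Shelf} = {BookID, Publisher}, not the whole set, so Publisher --> BookID violates BCNF; decompose into {BookID, Publisher} and {ISBN, Publisher, Shelf}.
{BookID, Publisher} is in BCNF.
{ISBN, Publisher, Shelf} is in BCNF.

{BookID, Publisher}; {ISBN, Publisher, Shelf}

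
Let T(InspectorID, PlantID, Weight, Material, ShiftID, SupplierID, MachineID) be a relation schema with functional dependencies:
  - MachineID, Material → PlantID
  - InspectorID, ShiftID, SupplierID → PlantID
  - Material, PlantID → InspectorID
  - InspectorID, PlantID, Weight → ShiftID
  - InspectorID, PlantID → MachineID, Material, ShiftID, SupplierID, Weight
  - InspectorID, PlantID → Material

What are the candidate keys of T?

{InspectorID, PlantID}, {InspectorID, ShiftID, SupplierID}, {MachineID, Material}, {Material, PlantID}

Closure of {InspectorID, PlantID} is {InspectorID, MachineID, Material, PlantID, ShiftID, SupplierID, Weight}, the whole schema; {InspectorID, PlantID} is a candidate key.
Closure of {MachineID, Material} is {InspectorID, MachineID, Material, PlantID, ShiftID, SupplierID, Weight}, the whole schema; {MachineID, Material} is a candidate key.
Closure of {Material, PlantID} is {InspectorID, MachineID, Material, PlantID, ShiftID, SupplierID, Weight}, the whole schema; {Material, PlantID} is a candidate key.
Closure of {InspectorID, ShiftID, SupplierID} is {InspectorID, MachineID, Material, PlantID, ShiftID, SupplierID, Weight}, the whole schema; {InspectorID, ShiftID, SupplierID} is a candidate key.
These are minimal and exhaustive — every other superkey contains one of them.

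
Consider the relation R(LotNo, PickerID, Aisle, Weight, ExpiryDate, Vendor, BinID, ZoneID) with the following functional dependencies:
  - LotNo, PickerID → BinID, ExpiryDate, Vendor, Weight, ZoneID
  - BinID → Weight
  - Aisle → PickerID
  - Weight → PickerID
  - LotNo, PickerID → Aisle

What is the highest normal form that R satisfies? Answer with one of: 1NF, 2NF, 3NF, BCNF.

3NF

Candidate keys: {Aisle, LotNo}, {BinID, LotNo}, {LotNo, PickerID}, {LotNo, Weight}. Prime attributes: {Aisle, BinID, LotNo, PickerID, Weight}.
BinID → Weight breaks BCNF: {BinID}⁺ = {BinID, PickerID, Weight}, so {BinID} is not a superkey.
Its right-hand attributes {Weight} are all prime, as are those of every other non-superkey FD — the relation is in 3NF.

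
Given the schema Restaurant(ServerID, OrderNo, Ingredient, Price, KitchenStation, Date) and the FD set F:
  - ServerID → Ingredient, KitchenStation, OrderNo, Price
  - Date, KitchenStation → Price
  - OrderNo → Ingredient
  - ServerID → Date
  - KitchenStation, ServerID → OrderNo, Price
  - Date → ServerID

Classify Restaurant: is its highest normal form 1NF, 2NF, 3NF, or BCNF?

Candidate keys: {Date}, {ServerID}. Prime attributes: {Date, ServerID}.
For OrderNo → Ingredient we have {OrderNo}⁺ = {Ingredient, OrderNo}; {OrderNo} is not a superkey, so BCNF fails.
Because {Ingredient} is non-prime and the left side of OrderNo → Ingredient is not a superkey, the relation is not in 3NF.
Every candidate key is a single attribute, so no partial dependency is possible; 2NF holds.

2NF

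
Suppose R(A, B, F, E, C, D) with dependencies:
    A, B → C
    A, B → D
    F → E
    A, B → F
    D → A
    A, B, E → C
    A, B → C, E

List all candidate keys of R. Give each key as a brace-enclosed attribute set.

{A, B}, {B, D}

Attributes never on any right-hand side: {B} — every candidate key must contain it.
{A, B} is a candidate key since {A, B}⁺ = {A, B, C, D, E, F} covers every attribute.
{B, D} is a candidate key since {B, D}⁺ = {A, B, C, D, E, F} covers every attribute.
These are minimal and exhaustive — every other superkey contains one of them.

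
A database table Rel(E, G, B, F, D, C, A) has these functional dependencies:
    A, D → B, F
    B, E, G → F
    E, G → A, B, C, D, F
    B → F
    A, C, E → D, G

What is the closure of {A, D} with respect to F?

Start with {A, D}.
A, D → B, F applies; add {B, F} → now {A, B, D, F}.
No further FD applies.

{A, B, D, F}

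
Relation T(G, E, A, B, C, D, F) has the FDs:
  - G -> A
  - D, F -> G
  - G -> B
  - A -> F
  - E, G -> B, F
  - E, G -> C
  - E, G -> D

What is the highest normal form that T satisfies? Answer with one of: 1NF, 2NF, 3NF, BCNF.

Candidate keys: {A, D, E}, {D, E, F}, {E, G}. Prime attributes: {A, D, E, F, G}.
G -> A breaks BCNF: {G}⁺ = {A, B, F, G}, so {G} is not a superkey.
G -> B determines the non-prime attribute {B} from a non-superkey — 3NF is violated.
{G} is a proper subset of the key {E, G}, and {G}⁺ contains the non-prime attribute {B} — a partial dependency, so 2NF is violated.

1NF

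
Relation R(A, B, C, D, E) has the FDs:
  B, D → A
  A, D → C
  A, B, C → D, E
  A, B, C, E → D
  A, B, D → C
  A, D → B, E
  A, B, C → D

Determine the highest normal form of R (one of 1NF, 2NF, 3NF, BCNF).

BCNF

Candidate keys: {A, B, C}, {A, D}, {B, D}. Prime attributes: {A, B, C, D}.
The left-hand side of every FD is a superkey, so BCNF is satisfied.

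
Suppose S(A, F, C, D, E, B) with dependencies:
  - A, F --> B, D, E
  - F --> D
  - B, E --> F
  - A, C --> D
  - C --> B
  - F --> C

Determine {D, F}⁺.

Start with {D, F}.
F --> C applies; add {C} → now {C, D, F}.
C --> B applies; add {B} → now {B, C, D, F}.
No further FD applies.

{B, C, D, F}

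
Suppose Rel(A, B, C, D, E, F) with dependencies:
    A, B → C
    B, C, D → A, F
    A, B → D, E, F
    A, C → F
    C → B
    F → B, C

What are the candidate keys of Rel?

{A, B}⁺ = {A, B, C, D, E, F} — all of the relation — so {A, B} is a candidate key.
{A, C}⁺ = {A, B, C, D, E, F} — all of the relation — so {A, C} is a candidate key.
{A, F}⁺ = {A, B, C, D, E, F} — all of the relation — so {A, F} is a candidate key.
{C, D}⁺ = {A, B, C, D, E, F} — all of the relation — so {C, D} is a candidate key.
{D, F}⁺ = {A, B, C, D, E, F} — all of the relation — so {D, F} is a candidate key.
These are minimal and exhaustive — every other superkey contains one of them.

{A, B}, {A, C}, {A, F}, {C, D}, {D, F}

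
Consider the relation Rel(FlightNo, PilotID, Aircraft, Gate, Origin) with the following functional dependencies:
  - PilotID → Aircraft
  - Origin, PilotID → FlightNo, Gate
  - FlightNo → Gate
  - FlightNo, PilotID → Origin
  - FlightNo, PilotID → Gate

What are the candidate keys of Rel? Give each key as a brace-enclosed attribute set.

Attributes never on any right-hand side: {PilotID} — every candidate key must contain it.
{FlightNo, PilotID} is a candidate key since {FlightNo, PilotID}⁺ = {Aircraft, FlightNo, Gate, Origin, PilotID} covers every attribute.
{Origin, PilotID} is a candidate key since {Origin, PilotID}⁺ = {Aircraft, FlightNo, Gate, Origin, PilotID} covers every attribute.
No proper subset of any of these is a key, and no other minimal superkey exists.

{FlightNo, PilotID}, {Origin, PilotID}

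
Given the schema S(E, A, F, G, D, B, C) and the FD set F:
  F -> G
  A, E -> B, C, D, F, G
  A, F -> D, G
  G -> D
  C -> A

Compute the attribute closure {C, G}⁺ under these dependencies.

Start with {C, G}.
G -> D applies; add {D} → now {C, D, G}.
C -> A applies; add {A} → now {A, C, D, G}.
No further FD applies.

{A, C, D, G}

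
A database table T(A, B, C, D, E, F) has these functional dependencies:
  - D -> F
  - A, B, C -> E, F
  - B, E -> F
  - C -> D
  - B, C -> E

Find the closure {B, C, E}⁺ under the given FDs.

Start with {B, C, E}.
B, E -> F applies; add {F} → now {B, C, E, F}.
C -> D applies; add {D} → now {B, C, D, E, F}.
No further FD applies.

{B, C, D, E, F}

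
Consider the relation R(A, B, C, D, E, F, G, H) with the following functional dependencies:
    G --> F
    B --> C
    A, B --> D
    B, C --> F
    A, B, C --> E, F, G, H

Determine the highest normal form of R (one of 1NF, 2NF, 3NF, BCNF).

Candidate key: {A, B}. Prime attributes: {A, B}.
G --> F: {G}⁺ = {F, G}, which is not all of the attributes, so the left side is not a superkey — BCNF is violated.
Because {F} is non-prime and the left side of G --> F is not a superkey, the relation is not in 3NF.
Since {B} ⊂ {A, B} and {B}⁺ ⊇ {C, F} with {C, F} non-prime, there is a partial dependency; 2NF fails.

1NF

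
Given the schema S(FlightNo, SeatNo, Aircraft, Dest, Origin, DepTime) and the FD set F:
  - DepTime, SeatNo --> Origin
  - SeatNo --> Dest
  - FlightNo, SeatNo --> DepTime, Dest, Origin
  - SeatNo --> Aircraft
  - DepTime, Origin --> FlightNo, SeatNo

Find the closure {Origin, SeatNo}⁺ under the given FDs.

Start with {Origin, SeatNo}.
SeatNo --> Dest applies; add {Dest} → now {Dest, Origin, SeatNo}.
SeatNo --> Aircraft applies; add {Aircraft} → now {Aircraft, Dest, Origin, SeatNo}.
No further FD applies.

{Aircraft, Dest, Origin, SeatNo}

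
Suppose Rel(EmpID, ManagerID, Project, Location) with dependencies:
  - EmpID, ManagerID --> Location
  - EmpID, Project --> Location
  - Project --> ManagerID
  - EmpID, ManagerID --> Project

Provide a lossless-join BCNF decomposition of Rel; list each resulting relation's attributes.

{EmpID, Location, Project}; {ManagerID, Project}

Candidate keys of the original relation: {EmpID, ManagerID}, {EmpID, Project}.
Within {EmpID, Location, ManagerID, Project}: {Project}⁺ ∩ {EmpID, Location, ManagerID, Project} = {ManagerID, Project}, not the whole set, so Project --> ManagerID violates BCNF; decompose into {ManagerID, Project} and {EmpID, Location, Project}.
{ManagerID, Project} has no BCNF violation.
{EmpID, Location, Project} has no BCNF violation.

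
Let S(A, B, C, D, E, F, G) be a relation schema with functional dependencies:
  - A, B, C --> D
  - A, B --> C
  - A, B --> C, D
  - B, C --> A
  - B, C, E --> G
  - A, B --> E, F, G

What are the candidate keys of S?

{A, B}, {B, C}

No FD produces {B}, so it must be in every candidate key.
{A, B}⁺ = {A, B, C, D, E, F, G}, which is every attribute, so {A, B} is a candidate key.
{B, C}⁺ = {A, B, C, D, E, F, G}, which is every attribute, so {B, C} is a candidate key.
Any other superkey properly contains one of these, so there are no further candidate keys.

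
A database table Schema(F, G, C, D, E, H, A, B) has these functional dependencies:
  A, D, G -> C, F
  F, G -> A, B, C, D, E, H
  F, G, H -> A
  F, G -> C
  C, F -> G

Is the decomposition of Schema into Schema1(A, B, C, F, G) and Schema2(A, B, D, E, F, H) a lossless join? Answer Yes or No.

No

Common attributes: {A, B, F}; their closure is {A, B, F}.
The closure covers neither Schema1 nor Schema2 entirely; the join is not lossless.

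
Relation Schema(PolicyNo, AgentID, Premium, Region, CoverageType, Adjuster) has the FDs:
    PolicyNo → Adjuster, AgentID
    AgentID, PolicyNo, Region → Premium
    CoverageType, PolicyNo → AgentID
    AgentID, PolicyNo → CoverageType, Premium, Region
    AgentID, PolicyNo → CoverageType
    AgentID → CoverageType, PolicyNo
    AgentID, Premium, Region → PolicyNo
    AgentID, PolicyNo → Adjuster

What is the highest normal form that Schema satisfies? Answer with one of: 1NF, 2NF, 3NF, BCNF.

Candidate keys: {AgentID}, {PolicyNo}. Prime attributes: {AgentID, PolicyNo}.
Every FD has a superkey on the left, so the relation is in BCNF.

BCNF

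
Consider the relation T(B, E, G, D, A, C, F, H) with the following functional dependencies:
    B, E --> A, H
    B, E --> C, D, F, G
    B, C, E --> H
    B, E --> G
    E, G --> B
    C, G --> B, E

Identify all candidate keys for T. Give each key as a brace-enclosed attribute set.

{B, E}, {C, G}, {E, G}

Closure of {B, E} is {A, B, C, D, E, F, G, H}, the whole schema; {B, E} is a candidate key.
Closure of {C, G} is {A, B, C, D, E, F, G, H}, the whole schema; {C, G} is a candidate key.
Closure of {E, G} is {A, B, C, D, E, F, G, H}, the whole schema; {E, G} is a candidate key.
Any other superkey properly contains one of these, so there are no further candidate keys.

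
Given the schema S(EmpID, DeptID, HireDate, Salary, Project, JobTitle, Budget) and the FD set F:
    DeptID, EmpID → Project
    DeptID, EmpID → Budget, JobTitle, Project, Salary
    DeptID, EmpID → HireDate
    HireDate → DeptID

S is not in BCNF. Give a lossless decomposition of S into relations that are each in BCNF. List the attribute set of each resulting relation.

{Budget, EmpID, HireDate, JobTitle, Project, Salary}; {DeptID, HireDate}

Candidate keys of the original relation: {DeptID, EmpID}, {EmpID, HireDate}.
Within {Budget, DeptID, EmpID, HireDate, JobTitle, Project, Salary}: {HireDate}⁺ ∩ {Budget, DeptID, EmpID, HireDate, JobTitle, Project, Salary} = {DeptID, HireDate}, not the whole set, so HireDate → DeptID violates BCNF; decompose into {DeptID, HireDate} and {Budget, EmpID, HireDate, JobTitle, Project, Salary}.
{DeptID, HireDate}: every determinant is a superkey — BCNF.
{Budget, EmpID, HireDate, JobTitle, Project, Salary}: every determinant is a superkey — BCNF.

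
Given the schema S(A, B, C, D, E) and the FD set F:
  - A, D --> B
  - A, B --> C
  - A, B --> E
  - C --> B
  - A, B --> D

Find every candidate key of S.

{A, B}, {A, C}, {A, D}

Attributes never on any right-hand side: {A} — every candidate key must contain it.
{A, B} is a candidate key since {A, B}⁺ = {A, B, C, D, E} covers every attribute.
{A, C} is a candidate key since {A, C}⁺ = {A, B, C, D, E} covers every attribute.
{A, D} is a candidate key since {A, D}⁺ = {A, B, C, D, E} covers every attribute.
These are minimal and exhaustive — every other superkey contains one of them.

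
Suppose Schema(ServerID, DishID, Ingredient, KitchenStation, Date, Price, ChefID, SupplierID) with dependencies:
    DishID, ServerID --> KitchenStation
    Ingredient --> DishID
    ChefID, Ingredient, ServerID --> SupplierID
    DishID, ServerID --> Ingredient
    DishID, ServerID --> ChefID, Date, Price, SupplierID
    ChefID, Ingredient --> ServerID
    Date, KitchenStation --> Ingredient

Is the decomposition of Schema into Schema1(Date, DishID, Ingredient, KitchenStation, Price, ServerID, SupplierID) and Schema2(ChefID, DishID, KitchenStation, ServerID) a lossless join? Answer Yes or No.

Schema1 ∩ Schema2 = {DishID, KitchenStation, ServerID}; its closure under F is {ChefID, Date, DishID, Ingredient, KitchenStation, Price, ServerID, SupplierID}.
Schema1 is contained in that closure, so Schema1 ∩ Schema2 --> Schema1 holds and the join is lossless.

Yes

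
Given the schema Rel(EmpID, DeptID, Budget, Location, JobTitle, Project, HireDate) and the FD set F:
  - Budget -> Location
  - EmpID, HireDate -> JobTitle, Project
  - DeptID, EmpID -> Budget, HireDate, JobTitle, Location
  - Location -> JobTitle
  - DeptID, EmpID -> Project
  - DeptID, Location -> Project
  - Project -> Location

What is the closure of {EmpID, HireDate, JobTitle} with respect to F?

Start with {EmpID, HireDate, JobTitle}.
EmpID, HireDate -> JobTitle, Project applies; add {Project} → now {EmpID, HireDate, JobTitle, Project}.
Project -> Location applies; add {Location} → now {EmpID, HireDate, JobTitle, Location, Project}.
No further FD applies.

{EmpID, HireDate, JobTitle, Location, Project}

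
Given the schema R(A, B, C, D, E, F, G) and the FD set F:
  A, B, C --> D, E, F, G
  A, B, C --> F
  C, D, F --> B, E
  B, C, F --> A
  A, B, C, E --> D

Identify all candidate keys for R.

No FD produces {C}, so it must be in every candidate key.
{A, B, C}⁺ = {A, B, C, D, E, F, G} — all of the relation — so {A, B, C} is a candidate key.
{B, C, F}⁺ = {A, B, C, D, E, F, G} — all of the relation — so {B, C, F} is a candidate key.
{C, D, F}⁺ = {A, B, C, D, E, F, G} — all of the relation — so {C, D, F} is a candidate key.
Any other superkey properly contains one of these, so there are no further candidate keys.

{A, B, C}, {B, C, F}, {C, D, F}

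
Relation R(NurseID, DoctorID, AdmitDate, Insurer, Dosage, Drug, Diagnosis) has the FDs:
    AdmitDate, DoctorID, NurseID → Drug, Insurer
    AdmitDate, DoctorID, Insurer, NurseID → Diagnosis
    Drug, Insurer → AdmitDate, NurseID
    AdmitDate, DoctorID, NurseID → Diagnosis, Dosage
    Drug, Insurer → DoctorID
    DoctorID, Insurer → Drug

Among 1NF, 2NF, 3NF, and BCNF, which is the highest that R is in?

BCNF

Candidate keys: {AdmitDate, DoctorID, NurseID}, {DoctorID, Insurer}, {Drug, Insurer}. Prime attributes: {AdmitDate, DoctorID, Drug, Insurer, NurseID}.
Each dependency's left side is a superkey — BCNF holds.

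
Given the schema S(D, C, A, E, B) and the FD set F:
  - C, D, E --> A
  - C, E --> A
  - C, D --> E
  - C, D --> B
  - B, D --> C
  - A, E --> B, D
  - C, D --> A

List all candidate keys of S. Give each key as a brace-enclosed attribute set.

{A, E}⁺ = {A, B, C, D, E}, which is every attribute, so {A, E} is a candidate key.
{B, D}⁺ = {A, B, C, D, E}, which is every attribute, so {B, D} is a candidate key.
{C, D}⁺ = {A, B, C, D, E}, which is every attribute, so {C, D} is a candidate key.
{C, E}⁺ = {A, B, C, D, E}, which is every attribute, so {C, E} is a candidate key.
No proper subset of any of these is a key, and no other minimal superkey exists.

{A, E}, {B, D}, {C, D}, {C, E}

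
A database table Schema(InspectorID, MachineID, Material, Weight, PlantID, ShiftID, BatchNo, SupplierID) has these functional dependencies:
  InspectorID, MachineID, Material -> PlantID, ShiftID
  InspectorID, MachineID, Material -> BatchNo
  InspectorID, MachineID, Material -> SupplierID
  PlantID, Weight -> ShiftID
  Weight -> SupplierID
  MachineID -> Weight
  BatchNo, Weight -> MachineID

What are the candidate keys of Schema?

{BatchNo, InspectorID, Material, Weight}, {InspectorID, MachineID, Material}

Attributes never on any right-hand side: {InspectorID, Material} — every candidate key must contain all of them.
{InspectorID, MachineID, Material}⁺ = {BatchNo, InspectorID, MachineID, Material, PlantID, ShiftID, SupplierID, Weight} — all of the relation — so {InspectorID, MachineID, Material} is a candidate key.
{BatchNo, InspectorID, Material, Weight}⁺ = {BatchNo, InspectorID, MachineID, Material, PlantID, ShiftID, SupplierID, Weight} — all of the relation — so {BatchNo, InspectorID, Material, Weight} is a candidate key.
No proper subset of any of these is a key, and no other minimal superkey exists.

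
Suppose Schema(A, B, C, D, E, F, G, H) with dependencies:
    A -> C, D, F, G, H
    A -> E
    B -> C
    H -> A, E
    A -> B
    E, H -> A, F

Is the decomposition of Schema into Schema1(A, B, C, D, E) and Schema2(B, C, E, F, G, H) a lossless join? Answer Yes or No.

The shared attributes are {B, C, E} and {B, C, E}⁺ = {B, C, E}.
Schema1 ⊄ {B, C, E} and Schema2 ⊄ {B, C, E}, so the split is lossy.

No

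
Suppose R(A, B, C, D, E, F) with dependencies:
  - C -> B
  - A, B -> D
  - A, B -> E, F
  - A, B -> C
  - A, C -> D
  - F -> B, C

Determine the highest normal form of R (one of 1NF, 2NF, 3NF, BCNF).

Candidate keys: {A, B}, {A, C}, {A, F}. Prime attributes: {A, B, C, F}.
For C -> B we have {C}⁺ = {B, C}; {C} is not a superkey, so BCNF fails.
But every attribute on its right side ({B}) is prime, and the same holds for every other non-superkey FD, so 3NF still holds.

3NF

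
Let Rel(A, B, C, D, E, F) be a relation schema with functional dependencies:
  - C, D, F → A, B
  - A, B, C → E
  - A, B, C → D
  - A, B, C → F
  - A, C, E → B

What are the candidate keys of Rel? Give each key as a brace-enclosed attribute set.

{A, B, C}, {A, C, E}, {C, D, F}

No FD produces {C}, so it must be in every candidate key.
{A, B, C}⁺ = {A, B, C, D, E, F} — all of the relation — so {A, B, C} is a candidate key.
{A, C, E}⁺ = {A, B, C, D, E, F} — all of the relation — so {A, C, E} is a candidate key.
{C, D, F}⁺ = {A, B, C, D, E, F} — all of the relation — so {C, D, F} is a candidate key.
These are minimal and exhaustive — every other superkey contains one of them.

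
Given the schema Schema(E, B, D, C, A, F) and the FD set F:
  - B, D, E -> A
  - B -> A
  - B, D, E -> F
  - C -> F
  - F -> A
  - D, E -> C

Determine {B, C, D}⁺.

{A, B, C, D, F}

Start with {B, C, D}.
B -> A applies; add {A} → now {A, B, C, D}.
C -> F applies; add {F} → now {A, B, C, D, F}.
No further FD applies.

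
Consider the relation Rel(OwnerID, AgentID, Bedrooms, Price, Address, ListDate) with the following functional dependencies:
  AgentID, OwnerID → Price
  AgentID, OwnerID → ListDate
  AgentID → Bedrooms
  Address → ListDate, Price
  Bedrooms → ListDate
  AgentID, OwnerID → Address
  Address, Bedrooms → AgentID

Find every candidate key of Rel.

{Address, Bedrooms, OwnerID}, {AgentID, OwnerID}

Attributes never on any right-hand side: {OwnerID} — every candidate key must contain it.
Closure of {AgentID, OwnerID} is {Address, AgentID, Bedrooms, ListDate, OwnerID, Price}, the whole schema; {AgentID, OwnerID} is a candidate key.
Closure of {Address, Bedrooms, OwnerID} is {Address, AgentID, Bedrooms, ListDate, OwnerID, Price}, the whole schema; {Address, Bedrooms, OwnerID} is a candidate key.
These are minimal and exhaustive — every other superkey contains one of them.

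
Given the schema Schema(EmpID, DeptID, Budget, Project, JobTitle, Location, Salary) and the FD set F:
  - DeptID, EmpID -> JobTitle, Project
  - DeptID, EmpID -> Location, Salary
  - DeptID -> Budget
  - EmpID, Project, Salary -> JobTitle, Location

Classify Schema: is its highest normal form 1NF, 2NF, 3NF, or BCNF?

Candidate key: {DeptID, EmpID}. Prime attributes: {DeptID, EmpID}.
For DeptID -> Budget we have {DeptID}⁺ = {Budget, DeptID}; {DeptID} is not a superkey, so BCNF fails.
DeptID -> Budget determines the non-prime attribute {Budget} from a non-superkey — 3NF is violated.
Since {DeptID} ⊂ {DeptID, EmpID} and {DeptID}⁺ ⊇ {Budget} with {Budget} non-prime, there is a partial dependency; 2NF fails.

1NF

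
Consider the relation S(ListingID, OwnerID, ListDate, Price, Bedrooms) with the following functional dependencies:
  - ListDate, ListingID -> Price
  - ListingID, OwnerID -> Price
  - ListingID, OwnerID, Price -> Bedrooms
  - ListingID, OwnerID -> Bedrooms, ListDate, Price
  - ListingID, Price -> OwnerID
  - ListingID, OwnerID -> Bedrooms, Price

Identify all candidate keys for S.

{ListDate, ListingID}, {ListingID, OwnerID}, {ListingID, Price}

No FD produces {ListingID}, so it must be in every candidate key.
Closure of {ListDate, ListingID} is {Bedrooms, ListDate, ListingID, OwnerID, Price}, the whole schema; {ListDate, ListingID} is a candidate key.
Closure of {ListingID, OwnerID} is {Bedrooms, ListDate, ListingID, OwnerID, Price}, the whole schema; {ListingID, OwnerID} is a candidate key.
Closure of {ListingID, Price} is {Bedrooms, ListDate, ListingID, OwnerID, Price}, the whole schema; {ListingID, Price} is a candidate key.
These are minimal and exhaustive — every other superkey contains one of them.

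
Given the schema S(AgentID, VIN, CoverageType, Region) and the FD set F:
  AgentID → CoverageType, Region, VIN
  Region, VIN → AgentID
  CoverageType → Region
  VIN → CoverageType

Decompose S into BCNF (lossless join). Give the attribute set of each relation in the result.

Candidate keys of the original relation: {AgentID}, {VIN}.
{AgentID, CoverageType, Region, VIN}: {CoverageType} determines {CoverageType, Region} here but is not a superkey — split on CoverageType → Region, giving {CoverageType, Region} and {AgentID, CoverageType, VIN}.
{CoverageType, Region} has no BCNF violation.
{AgentID, CoverageType, VIN} has no BCNF violation.

{AgentID, CoverageType, VIN}; {CoverageType, Region}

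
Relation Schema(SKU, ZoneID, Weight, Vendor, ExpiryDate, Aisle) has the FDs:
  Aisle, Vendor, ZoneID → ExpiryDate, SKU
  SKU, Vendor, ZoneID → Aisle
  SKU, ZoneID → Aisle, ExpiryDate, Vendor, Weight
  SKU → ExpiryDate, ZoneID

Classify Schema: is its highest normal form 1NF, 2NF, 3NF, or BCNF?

Candidate keys: {Aisle, Vendor, ZoneID}, {SKU}. Prime attributes: {Aisle, SKU, Vendor, ZoneID}.
The left-hand side of every FD is a superkey, so BCNF is satisfied.

BCNF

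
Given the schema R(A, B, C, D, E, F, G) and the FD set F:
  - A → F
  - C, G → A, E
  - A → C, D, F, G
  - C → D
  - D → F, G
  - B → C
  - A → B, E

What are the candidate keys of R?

{A}, {B}, {C}

{A}⁺ = {A, B, C, D, E, F, G}, which is every attribute, so {A} is a candidate key.
{B}⁺ = {A, B, C, D, E, F, G}, which is every attribute, so {B} is a candidate key.
{C}⁺ = {A, B, C, D, E, F, G}, which is every attribute, so {C} is a candidate key.
These are minimal and exhaustive — every other superkey contains one of them.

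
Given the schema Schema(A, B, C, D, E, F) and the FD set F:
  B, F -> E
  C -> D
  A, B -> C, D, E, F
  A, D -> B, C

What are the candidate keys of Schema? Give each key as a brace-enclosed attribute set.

{A} never appears on the right of any FD, so every key must include it.
{A, B}⁺ = {A, B, C, D, E, F} — all of the relation — so {A, B} is a candidate key.
{A, C}⁺ = {A, B, C, D, E, F} — all of the relation — so {A, C} is a candidate key.
{A, D}⁺ = {A, B, C, D, E, F} — all of the relation — so {A, D} is a candidate key.
These are minimal and exhaustive — every other superkey contains one of them.

{A, B}, {A, C}, {A, D}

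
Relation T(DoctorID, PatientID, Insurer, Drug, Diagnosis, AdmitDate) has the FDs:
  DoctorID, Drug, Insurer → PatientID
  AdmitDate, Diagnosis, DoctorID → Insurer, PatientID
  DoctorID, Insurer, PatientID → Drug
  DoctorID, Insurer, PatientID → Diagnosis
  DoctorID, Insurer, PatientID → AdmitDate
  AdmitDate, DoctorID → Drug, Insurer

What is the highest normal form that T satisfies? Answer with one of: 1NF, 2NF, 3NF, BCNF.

BCNF

Candidate keys: {AdmitDate, DoctorID}, {DoctorID, Drug, Insurer}, {DoctorID, Insurer, PatientID}. Prime attributes: {AdmitDate, DoctorID, Drug, Insurer, PatientID}.
Each dependency's left side is a superkey — BCNF holds.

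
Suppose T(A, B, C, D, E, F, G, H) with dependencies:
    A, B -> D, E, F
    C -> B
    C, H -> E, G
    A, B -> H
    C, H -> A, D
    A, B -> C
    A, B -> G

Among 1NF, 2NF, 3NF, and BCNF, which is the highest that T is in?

3NF

Candidate keys: {A, B}, {A, C}, {C, H}. Prime attributes: {A, B, C, H}.
C -> B breaks BCNF: {C}⁺ = {B, C}, so {C} is not a superkey.
But every attribute on its right side ({B}) is prime, and the same holds for every other non-superkey FD, so 3NF still holds.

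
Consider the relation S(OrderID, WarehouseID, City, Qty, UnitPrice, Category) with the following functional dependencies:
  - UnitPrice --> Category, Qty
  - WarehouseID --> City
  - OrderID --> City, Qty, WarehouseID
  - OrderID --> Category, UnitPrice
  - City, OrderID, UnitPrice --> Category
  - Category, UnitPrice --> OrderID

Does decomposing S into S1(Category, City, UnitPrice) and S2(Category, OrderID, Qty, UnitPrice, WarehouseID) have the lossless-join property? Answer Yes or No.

Yes

S1 ∩ S2 = {Category, UnitPrice}; its closure under F is {Category, City, OrderID, Qty, UnitPrice, WarehouseID}.
This includes all of S1, so the common attributes are a superkey of S1 — the join is lossless.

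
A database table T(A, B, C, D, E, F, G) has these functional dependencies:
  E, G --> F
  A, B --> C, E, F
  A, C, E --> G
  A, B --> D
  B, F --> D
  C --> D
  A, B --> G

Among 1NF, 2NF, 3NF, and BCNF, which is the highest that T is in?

2NF

Candidate key: {A, B}. Prime attributes: {A, B}.
E, G --> F: {E, G}⁺ = {E, F, G}, which is not all of the attributes, so the left side is not a superkey — BCNF is violated.
E, G --> F determines the non-prime attribute {F} from a non-superkey — 3NF is violated.
No proper subset of a key has a non-prime attribute in its closure, so there is no partial dependency; 2NF holds.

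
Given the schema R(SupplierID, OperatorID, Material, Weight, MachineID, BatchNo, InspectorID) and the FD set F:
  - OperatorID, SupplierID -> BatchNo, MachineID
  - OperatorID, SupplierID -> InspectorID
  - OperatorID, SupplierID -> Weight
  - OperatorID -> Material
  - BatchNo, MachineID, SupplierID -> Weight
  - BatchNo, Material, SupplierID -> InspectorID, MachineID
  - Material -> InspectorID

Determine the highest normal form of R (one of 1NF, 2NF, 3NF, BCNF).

1NF

Candidate key: {OperatorID, SupplierID}. Prime attributes: {OperatorID, SupplierID}.
For OperatorID -> Material we have {OperatorID}⁺ = {InspectorID, Material, OperatorID}; {OperatorID} is not a superkey, so BCNF fails.
OperatorID -> Material determines the non-prime attribute {Material} from a non-superkey — 3NF is violated.
The proper key subset {OperatorID} of {OperatorID, SupplierID} determines non-prime {InspectorID, Material}, so the relation is not even in 2NF.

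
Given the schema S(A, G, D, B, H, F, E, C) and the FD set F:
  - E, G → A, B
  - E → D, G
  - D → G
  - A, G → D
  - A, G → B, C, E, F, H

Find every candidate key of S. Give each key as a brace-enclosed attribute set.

{E} is a candidate key since {E}⁺ = {A, B, C, D, E, F, G, H} covers every attribute.
{A, D} is a candidate key since {A, D}⁺ = {A, B, C, D, E, F, G, H} covers every attribute.
{A, G} is a candidate key since {A, G}⁺ = {A, B, C, D, E, F, G, H} covers every attribute.
Any other superkey properly contains one of these, so there are no further candidate keys.

{A, D}, {A, G}, {E}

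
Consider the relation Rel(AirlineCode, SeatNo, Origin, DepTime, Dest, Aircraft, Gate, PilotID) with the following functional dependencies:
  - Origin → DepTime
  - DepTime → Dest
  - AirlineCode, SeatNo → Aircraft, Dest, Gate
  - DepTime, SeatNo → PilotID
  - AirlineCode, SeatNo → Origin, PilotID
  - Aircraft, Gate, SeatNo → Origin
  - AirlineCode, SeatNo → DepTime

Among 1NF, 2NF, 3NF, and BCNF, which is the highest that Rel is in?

Candidate key: {AirlineCode, SeatNo}. Prime attributes: {AirlineCode, SeatNo}.
For Origin → DepTime we have {Origin}⁺ = {DepTime, Dest, Origin}; {Origin} is not a superkey, so BCNF fails.
Because {DepTime} is non-prime and the left side of Origin → DepTime is not a superkey, the relation is not in 3NF.
No proper subset of a key has a non-prime attribute in its closure, so there is no partial dependency; 2NF holds.

2NF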